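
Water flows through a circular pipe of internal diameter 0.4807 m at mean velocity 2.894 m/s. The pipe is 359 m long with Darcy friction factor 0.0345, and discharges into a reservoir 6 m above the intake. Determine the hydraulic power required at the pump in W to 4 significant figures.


Approach: apply continuity + Darcy-Weisbach + hydraulic power, Q = A*v; hf = f*(L/D)*(v^2/(2g)); H = static + hf; P = rho*g*Q*H.
Step 1 — flow rate (continuity, Q = A*v):
  A = pi*(0.4807/2)^2 = 0.181484 m^2
  Q = 0.181484 * 2.894 = 0.525214 m^3/s
Step 2 — friction head loss (Darcy-Weisbach):
  hf = 0.0345 * (359/0.4807) * (2.894^2 / (2*9.81))
  hf = 10.9986 m
Step 3 — total head: H = 6 + 10.9986 = 16.9986 m
Step 4 — hydraulic power (P = rho*g*Q*H):
  P = 1000 * 9.81 * 0.525214 * 16.9986 = 87580 W
Therefore the hydraulic power required at the pump = 87580 W.


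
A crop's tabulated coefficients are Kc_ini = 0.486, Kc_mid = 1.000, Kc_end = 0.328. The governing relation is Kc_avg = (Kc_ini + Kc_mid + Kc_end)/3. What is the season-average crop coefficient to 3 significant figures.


Kc_avg = (0.486 + 1.000 + 0.328)/3 = 0.605
Therefore the season-average crop coefficient = 0.605.


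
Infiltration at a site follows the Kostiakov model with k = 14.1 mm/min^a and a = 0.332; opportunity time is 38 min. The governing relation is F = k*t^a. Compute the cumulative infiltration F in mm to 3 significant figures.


F = 14.1 * 38^0.332 = 47.2 mm
Therefore the cumulative infiltration F = 47.2 mm.


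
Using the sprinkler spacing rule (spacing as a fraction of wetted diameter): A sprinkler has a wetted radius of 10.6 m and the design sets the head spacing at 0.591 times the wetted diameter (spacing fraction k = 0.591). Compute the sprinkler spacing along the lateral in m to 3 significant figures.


Approach: apply the sprinkler spacing rule (spacing as a fraction of wetted diameter), S = k*(2*R).
S = 0.591 * (2 * 10.6) = 12.5 m
Therefore the sprinkler spacing along the lateral = 12.5 m.


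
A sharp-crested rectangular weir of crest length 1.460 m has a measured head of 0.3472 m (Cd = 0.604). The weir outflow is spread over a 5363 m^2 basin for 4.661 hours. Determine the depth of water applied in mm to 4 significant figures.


Approach: apply the rectangular weir equation with a volume-to-depth conversion, Q = (2/3)*Cd*L*sqrt(2g)*H^1.5; d = Q*t/A * 1000.
Step 1 — weir discharge:
  Q = (2/3)*0.604*1.460*sqrt(2*9.81)*0.3472^1.5 = 0.532743 m^3/s
Step 2 — volume: V = 0.532743 * 4.661*3600 = 8939.21 m^3
Step 3 — depth: d = V/A * 1000 = 8939.21/5363 * 1000 = 1667 mm
Therefore the depth of water applied = 1667 mm.


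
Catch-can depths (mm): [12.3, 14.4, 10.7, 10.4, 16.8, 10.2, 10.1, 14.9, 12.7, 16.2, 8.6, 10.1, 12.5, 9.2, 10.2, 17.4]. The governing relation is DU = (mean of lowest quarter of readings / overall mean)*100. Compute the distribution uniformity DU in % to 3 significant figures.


sorted lowest 4 of 16: [8.6, 9.2, 10.1, 10.1] -> mean = 9.5000 mm
overall mean = 12.294 mm
DU = (9.5000/12.294)*100 = 77.3 %
Therefore the distribution uniformity DU = 77.3 %.


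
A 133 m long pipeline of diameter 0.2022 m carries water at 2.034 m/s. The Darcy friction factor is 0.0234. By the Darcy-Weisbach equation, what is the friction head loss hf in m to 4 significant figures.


Approach: apply the Darcy-Weisbach equation, hf = f*(L/D)*(v^2/(2g)).
hf = 0.0234 * (133/0.2022) * (2.034^2 / (2*9.81))
hf = 3.246 m
Therefore the friction head loss hf = 3.246 m.


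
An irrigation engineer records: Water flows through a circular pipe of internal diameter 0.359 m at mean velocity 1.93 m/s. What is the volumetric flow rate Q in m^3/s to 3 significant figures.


Approach: apply the continuity equation for pipe flow, Q = A * v with A = pi*(D/2)^2.
A = pi*(0.359/2)^2 = 0.10122 m^2
Q = 0.10122 * 1.93 = 0.195 m^3/s
Therefore the volumetric flow rate Q = 0.195 m^3/s.


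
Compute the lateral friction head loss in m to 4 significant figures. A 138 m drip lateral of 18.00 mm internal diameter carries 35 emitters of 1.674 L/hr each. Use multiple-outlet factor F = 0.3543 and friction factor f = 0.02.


Approach: apply Darcy-Weisbach with the multiple-outlet F-factor, Q = n*q/(3600*1000) m^3/s; v = Q/A; hf = F*f*(L/D)*(v^2/(2g)).
Q = 35*1.674/(3600*1000) = 1.62750e-05 m^3/s
A = pi*(18.00e-3/2)^2 = 2.54469e-04 m^2, so v = Q/A = 0.0639567 m/s
hf = 0.3543*0.02*(138/0.01800)*(0.0639567^2/(2*9.81)) = 0.01133 m
Therefore the lateral friction head loss = 0.01133 m.


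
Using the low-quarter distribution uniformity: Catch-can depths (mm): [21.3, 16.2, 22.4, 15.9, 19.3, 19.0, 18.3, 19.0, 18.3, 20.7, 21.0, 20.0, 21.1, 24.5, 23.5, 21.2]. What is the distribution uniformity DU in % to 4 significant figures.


Approach: apply the low-quarter distribution uniformity, DU = (mean of lowest quarter of readings / overall mean)*100.
sorted lowest 4 of 16: [15.9, 16.2, 18.3, 18.3] -> mean = 17.1750 mm
overall mean = 20.1062 mm
DU = (17.1750/20.1062)*100 = 85.42 %
Therefore the distribution uniformity DU = 85.42 %.


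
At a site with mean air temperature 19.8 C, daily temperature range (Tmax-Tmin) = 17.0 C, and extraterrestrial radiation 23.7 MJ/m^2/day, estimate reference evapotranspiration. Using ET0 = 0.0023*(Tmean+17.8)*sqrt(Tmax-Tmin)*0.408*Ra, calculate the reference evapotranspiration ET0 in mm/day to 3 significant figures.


ET0 = 0.0023*(19.8+17.8)*sqrt(17.0)*0.408*23.7 = 3.45 mm/day
Therefore the reference evapotranspiration ET0 = 3.45 mm/day.


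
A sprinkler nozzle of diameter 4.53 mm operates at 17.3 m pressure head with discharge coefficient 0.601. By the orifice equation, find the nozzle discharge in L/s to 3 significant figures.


Approach: apply the orifice equation, Q = Cd*A*sqrt(2*g*h), A = pi*(d/2)^2.
A = pi*(4.53e-3/2)^2 = 1.6117e-05 m^2
Q = 0.601 * 1.6117e-05 * sqrt(2*9.81*17.3) * 1000 = 0.178 L/s
Therefore the nozzle discharge = 0.178 L/s.


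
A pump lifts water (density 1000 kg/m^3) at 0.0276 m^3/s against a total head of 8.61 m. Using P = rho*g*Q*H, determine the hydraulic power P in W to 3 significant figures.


P = 1000 * 9.81 * 0.0276 * 8.61 = 2330 W
Therefore the hydraulic power P = 2330 W.


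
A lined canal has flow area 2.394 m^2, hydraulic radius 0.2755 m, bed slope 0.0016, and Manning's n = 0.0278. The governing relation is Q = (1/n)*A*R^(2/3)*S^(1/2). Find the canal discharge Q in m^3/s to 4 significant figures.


Q = (1/0.0278) * 2.394 * 0.2755^(2/3) * 0.0016^(1/2) = 1.458 m^3/s
Therefore the canal discharge Q = 1.458 m^3/s.


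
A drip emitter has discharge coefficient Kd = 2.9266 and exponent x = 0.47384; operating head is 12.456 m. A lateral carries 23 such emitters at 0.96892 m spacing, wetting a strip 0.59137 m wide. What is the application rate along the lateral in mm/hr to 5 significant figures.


Approach: apply the emitter equation with a lateral mass balance, q = Kd*h^x; Q = n*q; rate = Q/(n*spacing*width).
Step 1 — single emitter flow (q = Kd*h^x):
  q = 2.9266 * 12.456^0.47384 = 9.669356 L/hr
Step 2 — total lateral flow: Q = 23 * 9.669356 = 222.3952 L/hr
Step 3 — wetted area: A = 23 * 0.96892 * 0.59137 = 13.17878 m^2
Step 4 — application rate: Q/A = 222.3952/13.17878 = 16.875 mm/hr
Therefore the application rate along the lateral = 16.875 mm/hr.


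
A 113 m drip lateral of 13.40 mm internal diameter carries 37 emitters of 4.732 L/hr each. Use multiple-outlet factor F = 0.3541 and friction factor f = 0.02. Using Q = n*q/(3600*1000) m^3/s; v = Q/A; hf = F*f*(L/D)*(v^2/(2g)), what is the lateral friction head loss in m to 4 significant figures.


Q = 37*4.732/(3600*1000) = 4.86344e-05 m^3/s
A = pi*(13.40e-3/2)^2 = 1.41026e-04 m^2, so v = Q/A = 0.344861 m/s
hf = 0.3541*0.02*(113/0.01340)*(0.344861^2/(2*9.81)) = 0.3620 m
Therefore the lateral friction head loss = 0.3620 m.


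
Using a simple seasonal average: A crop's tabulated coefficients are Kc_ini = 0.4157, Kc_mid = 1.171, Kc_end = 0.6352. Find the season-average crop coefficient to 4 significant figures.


Approach: apply a simple seasonal average, Kc_avg = (Kc_ini + Kc_mid + Kc_end)/3.
Kc_avg = (0.4157 + 1.171 + 0.6352)/3 = 0.7406
Therefore the season-average crop coefficient = 0.7406.


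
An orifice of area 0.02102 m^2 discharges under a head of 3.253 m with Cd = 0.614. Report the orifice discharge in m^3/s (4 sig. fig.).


Approach: apply the orifice equation, Q = Cd*A*sqrt(2*g*h).
Q = 0.614 * 0.02102 * sqrt(2*9.81*3.253) = 0.1031 m^3/s
Therefore the orifice discharge = 0.1031 m^3/s.


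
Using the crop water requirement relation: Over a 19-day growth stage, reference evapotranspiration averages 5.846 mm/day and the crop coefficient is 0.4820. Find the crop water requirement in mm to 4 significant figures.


Approach: apply the crop water requirement relation, CWR = ET0 * Kc * days.
CWR = 5.846 * 0.4820 * 19 = 53.54 mm
Therefore the crop water requirement = 53.54 mm.


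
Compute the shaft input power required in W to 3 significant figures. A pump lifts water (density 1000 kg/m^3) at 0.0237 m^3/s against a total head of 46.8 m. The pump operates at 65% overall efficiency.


Approach: apply hydraulic power then efficiency conversion, P = rho*g*Q*H; P_in = P/eta.
Step 1 — hydraulic power (P = rho*g*Q*H):
  P = 1000 * 9.81 * 0.0237 * 46.8 = 10881 W
Step 2 — input power: P_in = P/eta = 10881 / 0.65 = 16700 W
Therefore the shaft input power required = 16700 W.


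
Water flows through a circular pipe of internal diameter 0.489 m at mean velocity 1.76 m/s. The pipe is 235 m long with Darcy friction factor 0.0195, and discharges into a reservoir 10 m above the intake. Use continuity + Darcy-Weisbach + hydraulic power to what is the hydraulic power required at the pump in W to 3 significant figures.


Approach: apply continuity + Darcy-Weisbach + hydraulic power, Q = A*v; hf = f*(L/D)*(v^2/(2g)); H = static + hf; P = rho*g*Q*H.
Step 1 — flow rate (continuity, Q = A*v):
  A = pi*(0.489/2)^2 = 0.18781 m^2
  Q = 0.18781 * 1.76 = 0.33054 m^3/s
Step 2 — friction head loss (Darcy-Weisbach):
  hf = 0.0195 * (235/0.489) * (1.76^2 / (2*9.81))
  hf = 1.4795 m
Step 3 — total head: H = 10 + 1.4795 = 11.480 m
Step 4 — hydraulic power (P = rho*g*Q*H):
  P = 1000 * 9.81 * 0.33054 * 11.480 = 37200 W
Therefore the hydraulic power required at the pump = 37200 W.


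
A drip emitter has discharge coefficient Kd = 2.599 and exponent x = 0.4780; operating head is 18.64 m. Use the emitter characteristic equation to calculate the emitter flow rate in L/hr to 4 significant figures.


Approach: apply the emitter characteristic equation, q = Kd * h^x.
q = 2.599 * 18.64^0.4780 = 10.52 L/hr
Therefore the emitter flow rate = 10.52 L/hr.


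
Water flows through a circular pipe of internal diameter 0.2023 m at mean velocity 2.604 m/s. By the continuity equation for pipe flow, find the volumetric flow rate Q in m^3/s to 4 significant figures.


Approach: apply the continuity equation for pipe flow, Q = A * v with A = pi*(D/2)^2.
A = pi*(0.2023/2)^2 = 0.0321426 m^2
Q = 0.0321426 * 2.604 = 0.08370 m^3/s
Therefore the volumetric flow rate Q = 0.08370 m^3/s.


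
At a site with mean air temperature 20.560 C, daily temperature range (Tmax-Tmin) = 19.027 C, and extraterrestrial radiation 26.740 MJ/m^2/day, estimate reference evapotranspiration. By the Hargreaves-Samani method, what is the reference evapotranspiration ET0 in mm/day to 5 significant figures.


Approach: apply the Hargreaves-Samani method, ET0 = 0.0023*(Tmean+17.8)*sqrt(Tmax-Tmin)*0.408*Ra.
ET0 = 0.0023*(20.560+17.8)*sqrt(19.027)*0.408*26.740 = 4.1987 mm/day
Therefore the reference evapotranspiration ET0 = 4.1987 mm/day.


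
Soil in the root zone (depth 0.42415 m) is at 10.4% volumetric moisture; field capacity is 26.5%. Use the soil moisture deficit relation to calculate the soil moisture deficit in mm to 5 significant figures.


Approach: apply the soil moisture deficit relation, SMD = (FC - theta)/100 * depth * 1000.
SMD = (26.5 - 10.4)/100 * 0.42415 * 1000 = 68.288 mm
Therefore the soil moisture deficit = 68.288 mm.


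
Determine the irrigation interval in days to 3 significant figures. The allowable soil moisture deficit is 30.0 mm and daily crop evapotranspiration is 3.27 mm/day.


Approach: apply the irrigation interval relation, interval = SMD / ETc.
interval = 30.0 / 3.27 = 9.17 days
Therefore the irrigation interval = 9.17 days.


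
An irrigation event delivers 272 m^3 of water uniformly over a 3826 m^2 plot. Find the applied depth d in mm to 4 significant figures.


Approach: apply depth from volume over area, d = (V/A)*1000.
d = (272 / 3826) * 1000 = 71.09 mm
Therefore the applied depth d = 71.09 mm.


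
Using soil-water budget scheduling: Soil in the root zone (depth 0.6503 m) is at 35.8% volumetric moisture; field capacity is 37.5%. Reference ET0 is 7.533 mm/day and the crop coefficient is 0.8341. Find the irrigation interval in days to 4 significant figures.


Approach: apply soil-water budget scheduling, SMD = (FC-theta)/100*depth*1000; ETc = ET0*Kc; interval = SMD/ETc.
Step 1 — soil moisture deficit:
  SMD = (37.5 - 35.8)/100 * 0.6503 * 1000 = 11.0551 mm
Step 2 — daily crop ET (ETc = ET0*Kc):
  ETc = 7.533 * 0.8341 = 6.28328 mm/day
Step 3 — irrigation interval (SMD/ETc):
  interval = 11.0551 / 6.28328 = 1.759 days
Therefore the irrigation interval = 1.759 days.


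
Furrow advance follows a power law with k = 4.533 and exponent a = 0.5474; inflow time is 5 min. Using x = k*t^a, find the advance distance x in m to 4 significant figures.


x = 4.533 * 5^0.5474 = 10.94 m
Therefore the advance distance x = 10.94 m.


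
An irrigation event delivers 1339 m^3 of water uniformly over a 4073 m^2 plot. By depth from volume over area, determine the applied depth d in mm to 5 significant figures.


Approach: apply depth from volume over area, d = (V/A)*1000.
d = (1339 / 4073) * 1000 = 328.75 mm
Therefore the applied depth d = 328.75 mm.


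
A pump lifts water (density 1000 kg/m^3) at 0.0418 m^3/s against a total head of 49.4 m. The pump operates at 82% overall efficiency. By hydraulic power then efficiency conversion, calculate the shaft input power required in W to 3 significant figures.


Approach: apply hydraulic power then efficiency conversion, P = rho*g*Q*H; P_in = P/eta.
Step 1 — hydraulic power (P = rho*g*Q*H):
  P = 1000 * 9.81 * 0.0418 * 49.4 = 20257 W
Step 2 — input power: P_in = P/eta = 20257 / 0.82 = 24700 W
Therefore the shaft input power required = 24700 W.


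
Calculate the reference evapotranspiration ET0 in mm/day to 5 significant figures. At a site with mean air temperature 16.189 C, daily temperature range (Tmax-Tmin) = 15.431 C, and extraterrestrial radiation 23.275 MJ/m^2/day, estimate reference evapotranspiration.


Approach: apply the Hargreaves-Samani method, ET0 = 0.0023*(Tmean+17.8)*sqrt(Tmax-Tmin)*0.408*Ra.
ET0 = 0.0023*(16.189+17.8)*sqrt(15.431)*0.408*23.275 = 2.9162 mm/day
Therefore the reference evapotranspiration ET0 = 2.9162 mm/day.


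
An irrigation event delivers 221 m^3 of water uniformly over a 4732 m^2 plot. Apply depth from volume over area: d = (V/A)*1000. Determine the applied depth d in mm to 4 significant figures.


d = (221 / 4732) * 1000 = 46.70 mm
Therefore the applied depth d = 46.70 mm.


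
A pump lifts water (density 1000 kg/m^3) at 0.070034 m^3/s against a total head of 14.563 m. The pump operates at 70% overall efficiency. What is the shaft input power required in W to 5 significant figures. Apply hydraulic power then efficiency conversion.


Approach: apply hydraulic power then efficiency conversion, P = rho*g*Q*H; P_in = P/eta.
Step 1 — hydraulic power (P = rho*g*Q*H):
  P = 1000 * 9.81 * 0.070034 * 14.563 = 10005.27 W
Step 2 — input power: P_in = P/eta = 10005.27 / 0.7 = 14293 W
Therefore the shaft input power required = 14293 W.


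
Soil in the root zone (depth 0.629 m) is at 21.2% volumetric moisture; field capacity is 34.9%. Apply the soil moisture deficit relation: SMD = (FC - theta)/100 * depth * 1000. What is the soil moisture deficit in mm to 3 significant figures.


SMD = (34.9 - 21.2)/100 * 0.629 * 1000 = 86.2 mm
Therefore the soil moisture deficit = 86.2 mm.


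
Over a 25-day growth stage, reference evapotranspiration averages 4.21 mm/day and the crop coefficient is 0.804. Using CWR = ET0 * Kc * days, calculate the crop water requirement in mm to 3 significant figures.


CWR = 4.21 * 0.804 * 25 = 84.6 mm
Therefore the crop water requirement = 84.6 mm.


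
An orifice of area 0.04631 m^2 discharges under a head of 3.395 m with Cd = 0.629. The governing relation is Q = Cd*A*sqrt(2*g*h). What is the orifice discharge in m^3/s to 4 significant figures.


Q = 0.629 * 0.04631 * sqrt(2*9.81*3.395) = 0.2377 m^3/s
Therefore the orifice discharge = 0.2377 m^3/s.


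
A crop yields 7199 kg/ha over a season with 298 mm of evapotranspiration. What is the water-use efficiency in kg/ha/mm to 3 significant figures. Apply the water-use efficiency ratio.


Approach: apply the water-use efficiency ratio, WUE = yield/ET.
WUE = 7199 / 298 = 24.2 kg/ha/mm
Therefore the water-use efficiency = 24.2 kg/ha/mm.


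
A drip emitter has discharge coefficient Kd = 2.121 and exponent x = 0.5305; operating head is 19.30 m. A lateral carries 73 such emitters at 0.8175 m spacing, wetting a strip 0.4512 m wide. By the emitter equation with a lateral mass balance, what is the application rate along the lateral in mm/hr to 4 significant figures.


Approach: apply the emitter equation with a lateral mass balance, q = Kd*h^x; Q = n*q; rate = Q/(n*spacing*width).
Step 1 — single emitter flow (q = Kd*h^x):
  q = 2.121 * 19.30^0.5305 = 10.1983 L/hr
Step 2 — total lateral flow: Q = 73 * 10.1983 = 744.478 L/hr
Step 3 — wetted area: A = 73 * 0.8175 * 0.4512 = 26.9265 m^2
Step 4 — application rate: Q/A = 744.478/26.9265 = 27.65 mm/hr
Therefore the application rate along the lateral = 27.65 mm/hr.


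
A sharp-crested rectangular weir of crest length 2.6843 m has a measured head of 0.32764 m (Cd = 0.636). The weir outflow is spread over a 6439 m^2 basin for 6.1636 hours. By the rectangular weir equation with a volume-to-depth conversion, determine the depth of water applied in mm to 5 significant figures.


Approach: apply the rectangular weir equation with a volume-to-depth conversion, Q = (2/3)*Cd*L*sqrt(2g)*H^1.5; d = Q*t/A * 1000.
Step 1 — weir discharge:
  Q = (2/3)*0.636*2.6843*sqrt(2*9.81)*0.32764^1.5 = 0.9454570 m^3/s
Step 2 — volume: V = 0.9454570 * 6.1636*3600 = 20978.71 m^3
Step 3 — depth: d = V/A * 1000 = 20978.71/6439 * 1000 = 3258.1 mm
Therefore the depth of water applied = 3258.1 mm.


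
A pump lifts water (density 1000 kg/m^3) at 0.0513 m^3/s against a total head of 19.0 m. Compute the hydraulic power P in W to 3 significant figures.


Approach: apply the hydraulic power relation, P = rho*g*Q*H.
P = 1000 * 9.81 * 0.0513 * 19.0 = 9560 W
Therefore the hydraulic power P = 9560 W.


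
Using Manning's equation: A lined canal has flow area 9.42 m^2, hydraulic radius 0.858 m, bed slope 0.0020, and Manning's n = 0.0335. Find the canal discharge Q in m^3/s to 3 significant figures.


Approach: apply Manning's equation, Q = (1/n)*A*R^(2/3)*S^(1/2).
Q = (1/0.0335) * 9.42 * 0.858^(2/3) * 0.0020^(1/2) = 11.4 m^3/s
Therefore the canal discharge Q = 11.4 m^3/s.


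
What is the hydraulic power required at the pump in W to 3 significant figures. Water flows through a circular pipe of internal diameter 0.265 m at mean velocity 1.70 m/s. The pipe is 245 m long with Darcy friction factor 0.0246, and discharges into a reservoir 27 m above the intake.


Approach: apply continuity + Darcy-Weisbach + hydraulic power, Q = A*v; hf = f*(L/D)*(v^2/(2g)); H = static + hf; P = rho*g*Q*H.
Step 1 — flow rate (continuity, Q = A*v):
  A = pi*(0.265/2)^2 = 0.055155 m^2
  Q = 0.055155 * 1.70 = 0.093763 m^3/s
Step 2 — friction head loss (Darcy-Weisbach):
  hf = 0.0246 * (245/0.265) * (1.70^2 / (2*9.81))
  hf = 3.3501 m
Step 3 — total head: H = 27 + 3.3501 = 30.350 m
Step 4 — hydraulic power (P = rho*g*Q*H):
  P = 1000 * 9.81 * 0.093763 * 30.350 = 27900 W
Therefore the hydraulic power required at the pump = 27900 W.


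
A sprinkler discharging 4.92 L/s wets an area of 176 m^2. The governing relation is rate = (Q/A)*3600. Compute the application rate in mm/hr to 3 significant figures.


rate = (4.92 / 176) * 3600 = 101 mm/hr
Therefore the application rate = 101 mm/hr.


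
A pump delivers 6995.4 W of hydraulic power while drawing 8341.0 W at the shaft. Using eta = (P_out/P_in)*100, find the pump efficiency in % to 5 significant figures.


eta = (6995.4 / 8341.0) * 100 = 83.868 %
Therefore the pump efficiency = 83.868 %.


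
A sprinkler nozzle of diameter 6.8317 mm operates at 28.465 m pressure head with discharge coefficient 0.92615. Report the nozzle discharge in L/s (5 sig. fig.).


Approach: apply the orifice equation, Q = Cd*A*sqrt(2*g*h), A = pi*(d/2)^2.
A = pi*(6.8317e-3/2)^2 = 3.665620e-05 m^2
Q = 0.92615 * 3.665620e-05 * sqrt(2*9.81*28.465) * 1000 = 0.80229 L/s
Therefore the nozzle discharge = 0.80229 L/s.


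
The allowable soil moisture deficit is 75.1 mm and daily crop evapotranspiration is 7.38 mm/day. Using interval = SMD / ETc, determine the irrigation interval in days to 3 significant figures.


interval = 75.1 / 7.38 = 10.2 days
Therefore the irrigation interval = 10.2 days.


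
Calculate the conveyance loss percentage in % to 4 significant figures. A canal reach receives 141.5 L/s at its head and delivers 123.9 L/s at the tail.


Approach: apply the conveyance loss ratio, loss% = ((Q_head - Q_tail)/Q_head)*100.
loss = ((141.5 - 123.9)/141.5)*100 = 12.44 %
Therefore the conveyance loss percentage = 12.44 %.


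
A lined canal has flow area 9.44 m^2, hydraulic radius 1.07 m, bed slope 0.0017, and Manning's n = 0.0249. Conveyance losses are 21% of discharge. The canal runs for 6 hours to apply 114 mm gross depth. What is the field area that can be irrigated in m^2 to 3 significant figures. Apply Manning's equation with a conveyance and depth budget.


Approach: apply Manning's equation with a conveyance and depth budget, Q = (1/n)*A*R^(2/3)*S^(1/2); Q_field = Q*(1-loss); Area = Q_field*t/(d/1000).
Step 1 — canal discharge (Manning's equation):
  Q = (1/0.0249) * 9.44 * 1.07^(2/3) * 0.0017^(1/2) = 16.353 m^3/s
Step 2 — delivered flow: Q_field = 16.353*(1 - 21/100) = 12.919 m^3/s
Step 3 — volume delivered: V = 12.919 * 6*3600 = 279040 m^3
Step 4 — area served: A = V / (depth/1000) = 279040 / 0.114 = 2450000 m^2
Therefore the field area that can be irrigated = 2450000 m^2.


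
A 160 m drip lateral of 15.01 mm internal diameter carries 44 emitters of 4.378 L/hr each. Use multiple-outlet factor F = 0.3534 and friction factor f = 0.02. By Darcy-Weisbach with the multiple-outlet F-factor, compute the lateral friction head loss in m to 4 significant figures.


Approach: apply Darcy-Weisbach with the multiple-outlet F-factor, Q = n*q/(3600*1000) m^3/s; v = Q/A; hf = F*f*(L/D)*(v^2/(2g)).
Q = 44*4.378/(3600*1000) = 5.35089e-05 m^3/s
A = pi*(15.01e-3/2)^2 = 1.76950e-04 m^2, so v = Q/A = 0.302395 m/s
hf = 0.3534*0.02*(160/0.01501)*(0.302395^2/(2*9.81)) = 0.3511 m
Therefore the lateral friction head loss = 0.3511 m.


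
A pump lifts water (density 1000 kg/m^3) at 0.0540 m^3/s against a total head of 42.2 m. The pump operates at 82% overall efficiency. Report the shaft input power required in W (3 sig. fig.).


Approach: apply hydraulic power then efficiency conversion, P = rho*g*Q*H; P_in = P/eta.
Step 1 — hydraulic power (P = rho*g*Q*H):
  P = 1000 * 9.81 * 0.0540 * 42.2 = 22355 W
Step 2 — input power: P_in = P/eta = 22355 / 0.82 = 27300 W
Therefore the shaft input power required = 27300 W.


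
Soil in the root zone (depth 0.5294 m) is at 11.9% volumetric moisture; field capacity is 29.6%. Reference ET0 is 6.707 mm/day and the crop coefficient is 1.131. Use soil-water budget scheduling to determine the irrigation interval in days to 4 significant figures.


Approach: apply soil-water budget scheduling, SMD = (FC-theta)/100*depth*1000; ETc = ET0*Kc; interval = SMD/ETc.
Step 1 — soil moisture deficit:
  SMD = (29.6 - 11.9)/100 * 0.5294 * 1000 = 93.7038 mm
Step 2 — daily crop ET (ETc = ET0*Kc):
  ETc = 6.707 * 1.131 = 7.58562 mm/day
Step 3 — irrigation interval (SMD/ETc):
  interval = 93.7038 / 7.58562 = 12.35 days
Therefore the irrigation interval = 12.35 days.


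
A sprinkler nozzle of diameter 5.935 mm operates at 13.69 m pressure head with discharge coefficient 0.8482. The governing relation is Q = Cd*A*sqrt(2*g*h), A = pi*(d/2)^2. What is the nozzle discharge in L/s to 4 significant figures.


A = pi*(5.935e-3/2)^2 = 2.76650e-05 m^2
Q = 0.8482 * 2.76650e-05 * sqrt(2*9.81*13.69) * 1000 = 0.3846 L/s
Therefore the nozzle discharge = 0.3846 L/s.


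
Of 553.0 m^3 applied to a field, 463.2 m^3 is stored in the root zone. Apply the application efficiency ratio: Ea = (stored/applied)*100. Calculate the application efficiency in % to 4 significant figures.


Ea = (463.2/553.0)*100 = 83.76 %
Therefore the application efficiency = 83.76 %.


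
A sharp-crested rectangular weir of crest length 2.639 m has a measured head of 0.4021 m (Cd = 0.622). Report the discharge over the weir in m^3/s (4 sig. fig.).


Approach: apply the rectangular weir equation, Q = (2/3)*Cd*L*sqrt(2g)*H^1.5.
Q = (2/3)*0.622*2.639*sqrt(2*9.81)*0.4021^1.5 = 1.236 m^3/s
Therefore the discharge over the weir = 1.236 m^3/s.


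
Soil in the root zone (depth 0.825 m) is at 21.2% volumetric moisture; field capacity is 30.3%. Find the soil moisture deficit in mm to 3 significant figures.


Approach: apply the soil moisture deficit relation, SMD = (FC - theta)/100 * depth * 1000.
SMD = (30.3 - 21.2)/100 * 0.825 * 1000 = 75.1 mm
Therefore the soil moisture deficit = 75.1 mm.


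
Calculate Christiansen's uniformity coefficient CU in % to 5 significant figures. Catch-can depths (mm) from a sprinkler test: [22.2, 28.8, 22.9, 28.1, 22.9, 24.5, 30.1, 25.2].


Approach: apply Christiansen's uniformity coefficient, CU = (1 - mean_abs_deviation/mean)*100.
mean = 25.58750 mm
mean |d_i - mean| = 2.559375 mm
CU = (1 - 2.559375/25.58750)*100 = 89.998 %
Therefore Christiansen's uniformity coefficient CU = 89.998 %.


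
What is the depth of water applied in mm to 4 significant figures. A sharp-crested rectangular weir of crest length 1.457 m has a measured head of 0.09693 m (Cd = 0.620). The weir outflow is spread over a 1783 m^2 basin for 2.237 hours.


Approach: apply the rectangular weir equation with a volume-to-depth conversion, Q = (2/3)*Cd*L*sqrt(2g)*H^1.5; d = Q*t/A * 1000.
Step 1 — weir discharge:
  Q = (2/3)*0.620*1.457*sqrt(2*9.81)*0.09693^1.5 = 0.0805002 m^3/s
Step 2 — volume: V = 0.0805002 * 2.237*3600 = 648.284 m^3
Step 3 — depth: d = V/A * 1000 = 648.284/1783 * 1000 = 363.6 mm
Therefore the depth of water applied = 363.6 mm.


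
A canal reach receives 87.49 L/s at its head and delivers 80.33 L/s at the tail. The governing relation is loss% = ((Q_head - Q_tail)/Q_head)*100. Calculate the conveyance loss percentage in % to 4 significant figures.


loss = ((87.49 - 80.33)/87.49)*100 = 8.184 %
Therefore the conveyance loss percentage = 8.184 %.


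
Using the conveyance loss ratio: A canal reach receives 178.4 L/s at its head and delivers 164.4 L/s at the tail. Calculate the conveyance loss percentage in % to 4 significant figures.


Approach: apply the conveyance loss ratio, loss% = ((Q_head - Q_tail)/Q_head)*100.
loss = ((178.4 - 164.4)/178.4)*100 = 7.848 %
Therefore the conveyance loss percentage = 7.848 %.


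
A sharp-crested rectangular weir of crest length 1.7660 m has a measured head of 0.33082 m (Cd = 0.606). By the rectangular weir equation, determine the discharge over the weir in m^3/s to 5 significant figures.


Approach: apply the rectangular weir equation, Q = (2/3)*Cd*L*sqrt(2g)*H^1.5.
Q = (2/3)*0.606*1.7660*sqrt(2*9.81)*0.33082^1.5 = 0.60132 m^3/s
Therefore the discharge over the weir = 0.60132 m^3/s.


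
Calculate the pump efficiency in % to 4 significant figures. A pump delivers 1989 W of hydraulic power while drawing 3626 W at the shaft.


Approach: apply the efficiency ratio, eta = (P_out/P_in)*100.
eta = (1989 / 3626) * 100 = 54.85 %
Therefore the pump efficiency = 54.85 %.


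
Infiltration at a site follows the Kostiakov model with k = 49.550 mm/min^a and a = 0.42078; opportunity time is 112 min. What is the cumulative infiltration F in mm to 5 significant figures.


Approach: apply the Kostiakov infiltration equation, F = k*t^a.
F = 49.550 * 112^0.42078 = 360.84 mm
Therefore the cumulative infiltration F = 360.84 mm.


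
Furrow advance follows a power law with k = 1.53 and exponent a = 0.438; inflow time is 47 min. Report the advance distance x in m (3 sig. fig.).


Approach: apply the power-law advance function, x = k*t^a.
x = 1.53 * 47^0.438 = 8.26 m
Therefore the advance distance x = 8.26 m.


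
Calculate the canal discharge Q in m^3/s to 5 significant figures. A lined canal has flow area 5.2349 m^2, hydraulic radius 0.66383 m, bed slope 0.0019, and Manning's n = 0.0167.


Approach: apply Manning's equation, Q = (1/n)*A*R^(2/3)*S^(1/2).
Q = (1/0.0167) * 5.2349 * 0.66383^(2/3) * 0.0019^(1/2) = 10.398 m^3/s
Therefore the canal discharge Q = 10.398 m^3/s.


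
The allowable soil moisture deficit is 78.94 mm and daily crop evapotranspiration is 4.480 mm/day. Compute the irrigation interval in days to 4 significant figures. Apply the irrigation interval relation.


Approach: apply the irrigation interval relation, interval = SMD / ETc.
interval = 78.94 / 4.480 = 17.62 days
Therefore the irrigation interval = 17.62 days.


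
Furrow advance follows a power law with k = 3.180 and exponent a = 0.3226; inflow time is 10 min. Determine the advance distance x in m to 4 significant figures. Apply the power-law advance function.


Approach: apply the power-law advance function, x = k*t^a.
x = 3.180 * 10^0.3226 = 6.684 m
Therefore the advance distance x = 6.684 m.


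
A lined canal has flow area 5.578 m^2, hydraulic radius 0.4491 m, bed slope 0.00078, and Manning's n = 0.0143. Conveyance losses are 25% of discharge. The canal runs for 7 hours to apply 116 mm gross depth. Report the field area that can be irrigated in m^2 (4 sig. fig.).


Approach: apply Manning's equation with a conveyance and depth budget, Q = (1/n)*A*R^(2/3)*S^(1/2); Q_field = Q*(1-loss); Area = Q_field*t/(d/1000).
Step 1 — canal discharge (Manning's equation):
  Q = (1/0.0143) * 5.578 * 0.4491^(2/3) * 0.00078^(1/2) = 6.38879 m^3/s
Step 2 — delivered flow: Q_field = 6.38879*(1 - 25/100) = 4.79159 m^3/s
Step 3 — volume delivered: V = 4.79159 * 7*3600 = 120748 m^3
Step 4 — area served: A = V / (depth/1000) = 120748 / 0.116 = 1041000 m^2
Therefore the field area that can be irrigated = 1041000 m^2.


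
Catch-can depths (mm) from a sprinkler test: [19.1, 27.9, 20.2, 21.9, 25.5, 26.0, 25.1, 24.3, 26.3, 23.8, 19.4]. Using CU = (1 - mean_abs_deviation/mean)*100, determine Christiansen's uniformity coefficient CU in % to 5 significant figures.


mean = 23.59091 mm
mean |d_i - mean| = 2.502479 mm
CU = (1 - 2.502479/23.59091)*100 = 89.392 %
Therefore Christiansen's uniformity coefficient CU = 89.392 %.


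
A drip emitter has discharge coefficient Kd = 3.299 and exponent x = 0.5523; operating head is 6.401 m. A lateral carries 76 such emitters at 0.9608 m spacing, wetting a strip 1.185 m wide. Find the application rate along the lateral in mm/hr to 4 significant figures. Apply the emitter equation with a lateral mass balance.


Approach: apply the emitter equation with a lateral mass balance, q = Kd*h^x; Q = n*q; rate = Q/(n*spacing*width).
Step 1 — single emitter flow (q = Kd*h^x):
  q = 3.299 * 6.401^0.5523 = 9.19757 L/hr
Step 2 — total lateral flow: Q = 76 * 9.19757 = 699.015 L/hr
Step 3 — wetted area: A = 76 * 0.9608 * 1.185 = 86.5296 m^2
Step 4 — application rate: Q/A = 699.015/86.5296 = 8.078 mm/hr
Therefore the application rate along the lateral = 8.078 mm/hr.


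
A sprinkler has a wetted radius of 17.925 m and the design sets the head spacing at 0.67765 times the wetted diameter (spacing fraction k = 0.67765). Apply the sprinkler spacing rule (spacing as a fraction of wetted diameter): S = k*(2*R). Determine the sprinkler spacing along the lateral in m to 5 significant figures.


S = 0.67765 * (2 * 17.925) = 24.294 m
Therefore the sprinkler spacing along the lateral = 24.294 m.


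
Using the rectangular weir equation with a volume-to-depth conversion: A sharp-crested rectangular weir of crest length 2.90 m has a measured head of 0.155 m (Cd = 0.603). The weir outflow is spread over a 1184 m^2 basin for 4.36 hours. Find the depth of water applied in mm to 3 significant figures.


Approach: apply the rectangular weir equation with a volume-to-depth conversion, Q = (2/3)*Cd*L*sqrt(2g)*H^1.5; d = Q*t/A * 1000.
Step 1 — weir discharge:
  Q = (2/3)*0.603*2.90*sqrt(2*9.81)*0.155^1.5 = 0.31512 m^3/s
Step 2 — volume: V = 0.31512 * 4.36*3600 = 4946.1 m^3
Step 3 — depth: d = V/A * 1000 = 4946.1/1184 * 1000 = 4180 mm
Therefore the depth of water applied = 4180 mm.


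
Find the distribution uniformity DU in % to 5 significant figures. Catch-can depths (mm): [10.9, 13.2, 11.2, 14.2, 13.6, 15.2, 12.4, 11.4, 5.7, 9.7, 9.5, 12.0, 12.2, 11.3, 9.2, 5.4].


Approach: apply the low-quarter distribution uniformity, DU = (mean of lowest quarter of readings / overall mean)*100.
sorted lowest 4 of 16: [5.4, 5.7, 9.2, 9.5] -> mean = 7.450000 mm
overall mean = 11.06875 mm
DU = (7.450000/11.06875)*100 = 67.307 %
Therefore the distribution uniformity DU = 67.307 %.


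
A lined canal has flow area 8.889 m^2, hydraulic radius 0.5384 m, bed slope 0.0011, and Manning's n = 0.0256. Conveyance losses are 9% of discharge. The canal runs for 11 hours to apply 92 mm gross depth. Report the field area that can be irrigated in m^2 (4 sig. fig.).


Approach: apply Manning's equation with a conveyance and depth budget, Q = (1/n)*A*R^(2/3)*S^(1/2); Q_field = Q*(1-loss); Area = Q_field*t/(d/1000).
Step 1 — canal discharge (Manning's equation):
  Q = (1/0.0256) * 8.889 * 0.5384^(2/3) * 0.0011^(1/2) = 7.62160 m^3/s
Step 2 — delivered flow: Q_field = 7.62160*(1 - 9/100) = 6.93565 m^3/s
Step 3 — volume delivered: V = 6.93565 * 11*3600 = 274652 m^3
Step 4 — area served: A = V / (depth/1000) = 274652 / 0.092 = 2985000 m^2
Therefore the field area that can be irrigated = 2985000 m^2.


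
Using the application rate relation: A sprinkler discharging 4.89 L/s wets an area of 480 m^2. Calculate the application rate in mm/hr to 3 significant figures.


Approach: apply the application rate relation, rate = (Q/A)*3600.
rate = (4.89 / 480) * 3600 = 36.7 mm/hr
Therefore the application rate = 36.7 mm/hr.


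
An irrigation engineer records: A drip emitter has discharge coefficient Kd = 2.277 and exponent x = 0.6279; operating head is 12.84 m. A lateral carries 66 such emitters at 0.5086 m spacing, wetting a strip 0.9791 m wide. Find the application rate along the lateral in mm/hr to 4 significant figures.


Approach: apply the emitter equation with a lateral mass balance, q = Kd*h^x; Q = n*q; rate = Q/(n*spacing*width).
Step 1 — single emitter flow (q = Kd*h^x):
  q = 2.277 * 12.84^0.6279 = 11.3092 L/hr
Step 2 — total lateral flow: Q = 66 * 11.3092 = 746.406 L/hr
Step 3 — wetted area: A = 66 * 0.5086 * 0.9791 = 32.8660 m^2
Step 4 — application rate: Q/A = 746.406/32.8660 = 22.71 mm/hr
Therefore the application rate along the lateral = 22.71 mm/hr.


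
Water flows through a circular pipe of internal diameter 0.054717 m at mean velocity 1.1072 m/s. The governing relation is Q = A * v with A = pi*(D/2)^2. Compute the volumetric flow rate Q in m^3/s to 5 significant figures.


A = pi*(0.054717/2)^2 = 0.002351443 m^2
Q = 0.002351443 * 1.1072 = 0.0026035 m^3/s
Therefore the volumetric flow rate Q = 0.0026035 m^3/s.


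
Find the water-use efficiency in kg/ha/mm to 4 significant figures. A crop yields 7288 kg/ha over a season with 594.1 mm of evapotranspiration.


Approach: apply the water-use efficiency ratio, WUE = yield/ET.
WUE = 7288 / 594.1 = 12.27 kg/ha/mm
Therefore the water-use efficiency = 12.27 kg/ha/mm.


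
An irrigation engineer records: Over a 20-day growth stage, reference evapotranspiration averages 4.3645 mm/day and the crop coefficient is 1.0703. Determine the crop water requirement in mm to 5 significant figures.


Approach: apply the crop water requirement relation, CWR = ET0 * Kc * days.
CWR = 4.3645 * 1.0703 * 20 = 93.426 mm
Therefore the crop water requirement = 93.426 mm.


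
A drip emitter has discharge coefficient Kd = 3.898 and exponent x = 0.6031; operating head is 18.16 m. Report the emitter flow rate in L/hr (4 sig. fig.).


Approach: apply the emitter characteristic equation, q = Kd * h^x.
q = 3.898 * 18.16^0.6031 = 22.40 L/hr
Therefore the emitter flow rate = 22.40 L/hr.


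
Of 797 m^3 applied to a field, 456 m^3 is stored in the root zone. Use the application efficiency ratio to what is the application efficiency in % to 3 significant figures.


Approach: apply the application efficiency ratio, Ea = (stored/applied)*100.
Ea = (456/797)*100 = 57.2 %
Therefore the application efficiency = 57.2 %.


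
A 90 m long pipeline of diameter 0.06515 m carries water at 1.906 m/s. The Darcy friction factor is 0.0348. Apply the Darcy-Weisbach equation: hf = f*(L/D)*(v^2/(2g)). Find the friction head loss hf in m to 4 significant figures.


hf = 0.0348 * (90/0.06515) * (1.906^2 / (2*9.81))
hf = 8.901 m
Therefore the friction head loss hf = 8.901 m.


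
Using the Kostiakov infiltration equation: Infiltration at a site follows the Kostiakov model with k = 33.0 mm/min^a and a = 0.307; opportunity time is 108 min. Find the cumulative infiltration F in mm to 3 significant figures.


Approach: apply the Kostiakov infiltration equation, F = k*t^a.
F = 33.0 * 108^0.307 = 139 mm
Therefore the cumulative infiltration F = 139 mm.


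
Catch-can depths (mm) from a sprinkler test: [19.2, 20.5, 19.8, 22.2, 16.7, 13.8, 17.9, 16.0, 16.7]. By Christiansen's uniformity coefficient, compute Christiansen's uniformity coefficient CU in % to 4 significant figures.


Approach: apply Christiansen's uniformity coefficient, CU = (1 - mean_abs_deviation/mean)*100.
mean = 18.0889 mm
mean |d_i - mean| = 2.07654 mm
CU = (1 - 2.07654/18.0889)*100 = 88.52 %
Therefore Christiansen's uniformity coefficient CU = 88.52 %.


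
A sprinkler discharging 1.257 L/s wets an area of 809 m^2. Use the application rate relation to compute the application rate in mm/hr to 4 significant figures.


Approach: apply the application rate relation, rate = (Q/A)*3600.
rate = (1.257 / 809) * 3600 = 5.594 mm/hr
Therefore the application rate = 5.594 mm/hr.


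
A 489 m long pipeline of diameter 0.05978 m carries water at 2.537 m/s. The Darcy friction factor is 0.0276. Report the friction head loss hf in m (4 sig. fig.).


Approach: apply the Darcy-Weisbach equation, hf = f*(L/D)*(v^2/(2g)).
hf = 0.0276 * (489/0.05978) * (2.537^2 / (2*9.81))
hf = 74.06 m
Therefore the friction head loss hf = 74.06 m.


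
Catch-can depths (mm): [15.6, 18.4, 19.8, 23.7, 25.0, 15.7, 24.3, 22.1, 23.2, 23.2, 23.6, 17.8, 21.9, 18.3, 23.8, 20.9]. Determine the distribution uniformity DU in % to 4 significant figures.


Approach: apply the low-quarter distribution uniformity, DU = (mean of lowest quarter of readings / overall mean)*100.
sorted lowest 4 of 16: [15.6, 15.7, 17.8, 18.3] -> mean = 16.8500 mm
overall mean = 21.0813 mm
DU = (16.8500/21.0813)*100 = 79.93 %
Therefore the distribution uniformity DU = 79.93 %.


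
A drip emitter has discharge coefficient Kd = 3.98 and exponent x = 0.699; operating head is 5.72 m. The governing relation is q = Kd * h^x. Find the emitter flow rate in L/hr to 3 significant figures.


q = 3.98 * 5.72^0.699 = 13.5 L/hr
Therefore the emitter flow rate = 13.5 L/hr.
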